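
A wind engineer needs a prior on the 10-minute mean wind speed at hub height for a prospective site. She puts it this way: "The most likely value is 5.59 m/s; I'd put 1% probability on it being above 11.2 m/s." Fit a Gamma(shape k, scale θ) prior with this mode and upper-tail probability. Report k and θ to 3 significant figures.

Gamma(k,θ) with k>1 has mode (k−1)θ, so θ = 5.59/(k−1).
Need P(X < 11.2) = 0.99 with θ tied to k this way. Start at k = 2, θ = 5.59: P(X<11.2) ≈ 0.595.
Too low — raise k to concentrate. Iterating converges to k ≈ 11.2.
Then θ = 5.59/(11.2−1) ≈ 0.55.

k ≈ 11.2, θ ≈ 0.55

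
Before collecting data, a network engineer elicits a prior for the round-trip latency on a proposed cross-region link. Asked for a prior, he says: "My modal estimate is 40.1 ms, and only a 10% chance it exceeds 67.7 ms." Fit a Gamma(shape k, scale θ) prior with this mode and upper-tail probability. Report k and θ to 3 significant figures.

k ≈ 7.9, θ ≈ 5.81

Gamma(k,θ) with k>1 has mode (k−1)θ, so θ = 40.1/(k−1).
Need P(X < 67.7) = 0.9 with θ tied to k this way. Start at k = 2, θ = 40.1: P(X<67.7) ≈ 0.503.
Too low — raise k to concentrate. Iterating converges to k ≈ 7.9.
Then θ = 40.1/(7.9−1) ≈ 5.81.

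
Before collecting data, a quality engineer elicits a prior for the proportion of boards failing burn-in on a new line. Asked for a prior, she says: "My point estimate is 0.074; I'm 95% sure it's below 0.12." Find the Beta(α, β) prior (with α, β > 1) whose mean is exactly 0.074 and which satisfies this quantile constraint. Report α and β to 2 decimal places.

α ≈ 7.76, β ≈ 97.07

With mean 0.074 fixed, write α = 0.074s, β = 0.926s where s = α+β.
Need P(θ < 0.12) = 0.95 under Beta(0.074s, 0.926s). Normal approximation: (q−m)/√(m(1−m)/s) ≈ z_{0.95} = 1.64, so s ≈ 0.074·0.926·(1.64)²/(0.12−0.074)² = 87.6.
At s = 87.6: P(θ<0.12) ≈ 0.936. Adjusting to match 0.95 gives s ≈ 104.83.
So α = 0.074·104.83 ≈ 7.76, β = 0.926·104.83 ≈ 97.07.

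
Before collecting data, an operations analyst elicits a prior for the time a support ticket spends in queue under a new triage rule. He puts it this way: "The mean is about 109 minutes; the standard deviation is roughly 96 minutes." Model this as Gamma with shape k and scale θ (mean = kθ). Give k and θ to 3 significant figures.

k ≈ 1.29, θ ≈ 84.6

For Gamma(k, scale θ): mean = kθ, variance = kθ², so CV = 1/√k.
CV = SD/mean = 96/109 = 0.8807, hence k = 1/CV² = 1.29.
Then θ = mean/k = 109/1.29 = 84.6.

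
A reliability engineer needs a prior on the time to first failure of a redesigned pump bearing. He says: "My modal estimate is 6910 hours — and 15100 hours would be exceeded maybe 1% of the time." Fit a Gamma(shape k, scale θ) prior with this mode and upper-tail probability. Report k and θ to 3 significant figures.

k ≈ 8.9, θ ≈ 875

Gamma(k,θ) with k>1 has mode (k−1)θ, so θ = 6910/(k−1).
Need P(X < 15100) = 0.99 with θ tied to k this way. Start at k = 2, θ = 6910: P(X<15100) ≈ 0.642.
Too low — raise k to concentrate. Iterating converges to k ≈ 8.9.
Then θ = 6910/(8.9−1) ≈ 875.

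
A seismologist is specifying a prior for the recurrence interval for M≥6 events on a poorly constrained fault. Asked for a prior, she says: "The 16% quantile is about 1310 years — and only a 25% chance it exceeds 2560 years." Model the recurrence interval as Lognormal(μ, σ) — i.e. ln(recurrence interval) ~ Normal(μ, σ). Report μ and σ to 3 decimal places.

If T ~ Lognormal(μ,σ) then ln T ~ Normal(μ,σ), so the p-quantile of ln T is μ + z_p·σ.
ln(1310) = 7.178 and ln(2560) = 7.848; z_{0.16} = -0.9945, z_{0.75} = 0.6745.
σ = (7.848 − 7.178)/(0.6745 − (-0.9945)) = 0.401.
μ = 7.178 − (-0.9945)·0.401 = 7.577.

μ ≈ 7.577, σ ≈ 0.401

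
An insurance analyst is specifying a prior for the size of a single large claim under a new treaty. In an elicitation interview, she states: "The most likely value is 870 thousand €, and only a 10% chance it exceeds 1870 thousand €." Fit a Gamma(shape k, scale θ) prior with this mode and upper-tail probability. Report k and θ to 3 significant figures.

Gamma(k,θ) with k>1 has mode (k−1)θ, so θ = 870/(k−1).
Need P(X < 1870) = 0.9 with θ tied to k this way. Start at k = 2, θ = 870: P(X<1870) ≈ 0.633.
Too low — raise k to concentrate. Iterating converges to k ≈ 4.28.
Then θ = 870/(4.28−1) ≈ 265.

k ≈ 4.28, θ ≈ 265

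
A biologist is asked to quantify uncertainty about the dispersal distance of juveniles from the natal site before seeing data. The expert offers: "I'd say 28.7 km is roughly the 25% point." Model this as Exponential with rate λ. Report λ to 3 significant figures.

P(T < 28.7) = 1 − e^(−λ·28.7) = 0.25, so λ = −ln(1−0.25)/28.7 = −ln(0.75)/28.7 = 0.01.

λ ≈ 0.01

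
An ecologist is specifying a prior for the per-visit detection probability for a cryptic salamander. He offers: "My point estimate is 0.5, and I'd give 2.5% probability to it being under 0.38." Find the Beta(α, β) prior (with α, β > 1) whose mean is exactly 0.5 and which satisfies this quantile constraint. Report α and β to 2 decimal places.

With mean 0.5 fixed, write α = 0.5s, β = 0.5s where s = α+β.
Need P(θ < 0.38) = 0.025 under Beta(0.5s, 0.5s). Normal approximation: (q−m)/√(m(1−m)/s) ≈ z_{0.025} = -1.96, so s ≈ 0.5·0.5·(-1.96)²/(0.38−0.5)² = 66.7.
At s = 66.7: P(θ<0.38) ≈ 0.024. Adjusting to match 0.025 gives s ≈ 65.25.
So α = 0.5·65.25 ≈ 32.62, β = 0.5·65.25 ≈ 32.62.

α ≈ 32.62, β ≈ 32.62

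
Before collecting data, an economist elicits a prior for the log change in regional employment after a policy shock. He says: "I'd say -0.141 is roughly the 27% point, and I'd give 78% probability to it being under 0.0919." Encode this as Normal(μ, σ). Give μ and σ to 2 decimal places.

μ = -0.04, σ = 0.17

For Normal(μ,σ), the p-quantile is μ + z_p·σ. Here z_{0.27} = -0.6128, z_{0.78} = 0.7722.
So -0.141 = μ − 0.6128σ and 0.0919 = μ + 0.7722σ.
Subtracting: σ = (0.0919 − -0.141)/(0.7722 − (-0.6128)) = 0.17.
Then μ = -0.141 − (-0.6128)·0.17 = -0.04.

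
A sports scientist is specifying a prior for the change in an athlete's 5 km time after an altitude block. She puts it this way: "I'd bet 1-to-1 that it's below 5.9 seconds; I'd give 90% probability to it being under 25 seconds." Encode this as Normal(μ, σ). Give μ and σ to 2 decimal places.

The p-quantile of Normal(μ,σ) is μ + z_p·σ, with z_{0.5} = 0 and z_{0.9} = 1.282.
Eliminate σ: μ = (z₂·x₁ − z₁·x₂)/(z₂ − z₁) = (1.282·5.9 − (0)·25)/1.282 = 5.90.
Then σ = (x₂ − x₁)/(z₂ − z₁) = (25 − 5.9)/1.282 = 14.90.

μ = 5.90, σ = 14.90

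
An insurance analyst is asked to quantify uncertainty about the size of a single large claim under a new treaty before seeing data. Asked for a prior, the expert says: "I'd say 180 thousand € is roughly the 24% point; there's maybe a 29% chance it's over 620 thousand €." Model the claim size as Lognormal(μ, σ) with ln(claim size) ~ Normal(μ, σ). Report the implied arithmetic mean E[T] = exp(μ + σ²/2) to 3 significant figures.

If T ~ Lognormal(μ,σ) then ln T ~ Normal(μ,σ), so the p-quantile of ln T is μ + z_p·σ.
ln(180) = 5.193 and ln(620) = 6.43; z_{0.24} = -0.7063, z_{0.71} = 0.5534.
σ = (6.43 − 5.193)/(0.5534 − (-0.7063)) = 0.982.
μ = 5.193 − (-0.7063)·0.982 = 5.886.
E[T] = exp(μ + σ²/2) = exp(5.886 + 0.4820) = 583 thousand €.

E[T] ≈ 583 thousand €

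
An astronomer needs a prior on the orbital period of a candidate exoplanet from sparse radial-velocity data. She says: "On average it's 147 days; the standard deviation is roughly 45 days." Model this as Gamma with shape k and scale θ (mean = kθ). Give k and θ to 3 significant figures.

k ≈ 10.7, θ ≈ 13.8

For Gamma(k, scale θ): mean = kθ, variance = kθ², so CV = 1/√k.
CV = SD/mean = 45/147 = 0.3061, hence k = 1/CV² = 10.7.
Then θ = mean/k = 147/10.7 = 13.8.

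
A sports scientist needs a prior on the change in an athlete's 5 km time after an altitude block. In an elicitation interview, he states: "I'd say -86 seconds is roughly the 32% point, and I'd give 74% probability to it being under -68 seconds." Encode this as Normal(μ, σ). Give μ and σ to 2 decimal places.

For Normal(μ,σ), the p-quantile is μ + z_p·σ. Here z_{0.32} = -0.4677, z_{0.74} = 0.6433.
So -86 = μ − 0.4677σ and -68 = μ + 0.6433σ.
Subtracting: σ = (-68 − -86)/(0.6433 − (-0.4677)) = 16.20.
Then μ = -86 − (-0.4677)·16.20 = -78.42.

μ = -78.42, σ = 16.20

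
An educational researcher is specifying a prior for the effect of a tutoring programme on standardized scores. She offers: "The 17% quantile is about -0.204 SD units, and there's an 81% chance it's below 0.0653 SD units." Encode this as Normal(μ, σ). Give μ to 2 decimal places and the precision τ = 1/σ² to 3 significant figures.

For Normal(μ,σ), the p-quantile is μ + z_p·σ. Here z_{0.17} = -0.9542, z_{0.81} = 0.8779.
So -0.204 = μ − 0.9542σ and 0.0653 = μ + 0.8779σ.
Subtracting: σ = (0.0653 − -0.204)/(0.8779 − (-0.9542)) = 0.15.
Then μ = -0.204 − (-0.9542)·0.15 = -0.06.
Precision τ = 1/σ² = 1/0.147² = 46.3.

μ = -0.06, τ = 46.3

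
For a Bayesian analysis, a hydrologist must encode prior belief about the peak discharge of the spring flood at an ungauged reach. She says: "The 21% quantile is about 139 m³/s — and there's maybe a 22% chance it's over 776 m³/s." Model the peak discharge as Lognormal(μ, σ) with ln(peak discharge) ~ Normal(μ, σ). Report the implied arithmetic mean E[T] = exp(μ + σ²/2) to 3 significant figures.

E[T] ≈ 606 m³/s

If T ~ Lognormal(μ,σ) then ln T ~ Normal(μ,σ), so the p-quantile of ln T is μ + z_p·σ.
ln(139) = 4.934 and ln(776) = 6.654; z_{0.21} = -0.8064, z_{0.78} = 0.7722.
σ = (6.654 − 4.934)/(0.7722 − (-0.8064)) = 1.089.
μ = 4.934 − (-0.8064)·1.089 = 5.813.
E[T] = exp(μ + σ²/2) = exp(5.813 + 0.5934) = 606 m³/s.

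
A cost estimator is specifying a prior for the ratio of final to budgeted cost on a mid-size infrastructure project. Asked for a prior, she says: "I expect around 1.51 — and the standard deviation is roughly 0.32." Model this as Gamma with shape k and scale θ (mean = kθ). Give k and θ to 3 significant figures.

For Gamma(k, scale θ): mean = kθ, variance = kθ², so CV = 1/√k.
CV = SD/mean = 0.32/1.51 = 0.2119, hence k = 1/CV² = 22.3.
Then θ = mean/k = 1.51/22.3 = 0.0678.

k ≈ 22.3, θ ≈ 0.0678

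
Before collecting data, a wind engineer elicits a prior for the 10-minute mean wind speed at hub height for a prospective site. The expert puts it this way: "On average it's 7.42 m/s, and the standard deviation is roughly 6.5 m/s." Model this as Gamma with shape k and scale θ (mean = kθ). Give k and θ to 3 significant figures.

For Gamma(k, scale θ): mean = kθ, variance = kθ², so CV = 1/√k.
CV = SD/mean = 6.5/7.42 = 0.876, hence k = 1/CV² = 1.3.
Then θ = mean/k = 7.42/1.3 = 5.69.

k ≈ 1.3, θ ≈ 5.69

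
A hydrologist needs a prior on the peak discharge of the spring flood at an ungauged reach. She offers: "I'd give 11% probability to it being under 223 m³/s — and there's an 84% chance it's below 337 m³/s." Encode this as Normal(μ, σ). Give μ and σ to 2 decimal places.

The p-quantile of Normal(μ,σ) is μ + z_p·σ, with z_{0.11} = -1.227 and z_{0.84} = 0.9945.
Eliminate σ: μ = (z₂·x₁ − z₁·x₂)/(z₂ − z₁) = (0.9945·223 − (-1.227)·337)/2.221 = 285.96.
Then σ = (x₂ − x₁)/(z₂ − z₁) = (337 − 223)/2.221 = 51.33.

μ = 285.96, σ = 51.33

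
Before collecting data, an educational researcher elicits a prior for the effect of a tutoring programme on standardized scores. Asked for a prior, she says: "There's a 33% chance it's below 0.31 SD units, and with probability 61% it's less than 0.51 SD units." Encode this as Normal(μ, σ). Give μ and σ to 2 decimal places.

The p-quantile of Normal(μ,σ) is μ + z_p·σ, with z_{0.33} = -0.4399 and z_{0.61} = 0.2793.
Eliminate σ: μ = (z₂·x₁ − z₁·x₂)/(z₂ − z₁) = (0.2793·0.31 − (-0.4399)·0.51)/0.7192 = 0.43.
Then σ = (x₂ − x₁)/(z₂ − z₁) = (0.51 − 0.31)/0.7192 = 0.28.

μ = 0.43, σ = 0.28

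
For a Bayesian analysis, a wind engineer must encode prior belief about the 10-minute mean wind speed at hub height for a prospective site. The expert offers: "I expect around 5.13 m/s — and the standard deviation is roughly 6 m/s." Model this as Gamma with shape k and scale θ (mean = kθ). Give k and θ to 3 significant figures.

For Gamma(k, scale θ): mean = kθ, variance = kθ², so CV = 1/√k.
CV = SD/mean = 6/5.13 = 1.17, hence k = 1/CV² = 0.731.
Then θ = mean/k = 5.13/0.731 = 7.02.

k ≈ 0.731, θ ≈ 7.02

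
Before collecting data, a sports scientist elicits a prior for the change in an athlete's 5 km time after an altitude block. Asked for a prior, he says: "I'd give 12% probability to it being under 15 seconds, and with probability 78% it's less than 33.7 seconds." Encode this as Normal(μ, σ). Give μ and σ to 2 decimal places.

μ = 26.28, σ = 9.60

The p-quantile of Normal(μ,σ) is μ + z_p·σ, with z_{0.12} = -1.175 and z_{0.78} = 0.7722.
Eliminate σ: μ = (z₂·x₁ − z₁·x₂)/(z₂ − z₁) = (0.7722·15 − (-1.175)·33.7)/1.947 = 26.28.
Then σ = (x₂ − x₁)/(z₂ − z₁) = (33.7 − 15)/1.947 = 9.60.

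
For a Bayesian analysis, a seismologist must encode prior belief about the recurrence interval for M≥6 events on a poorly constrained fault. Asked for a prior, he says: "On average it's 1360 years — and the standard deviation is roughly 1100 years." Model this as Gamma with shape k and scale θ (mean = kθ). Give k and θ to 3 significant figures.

k ≈ 1.53, θ ≈ 890

For Gamma(k, scale θ): mean = kθ, variance = kθ², so CV = 1/√k.
CV = SD/mean = 1100/1360 = 0.8088, hence k = 1/CV² = 1.53.
Then θ = mean/k = 1360/1.53 = 890.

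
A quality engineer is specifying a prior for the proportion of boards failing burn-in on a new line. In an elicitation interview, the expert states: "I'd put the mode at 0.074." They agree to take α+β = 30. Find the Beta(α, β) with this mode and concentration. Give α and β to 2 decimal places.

α = 3.07, β = 26.93

For α,β > 1 the Beta mode is (α−1)/(α+β−2). With α+β = 30, the mode is (α−1)/28.
Set (α−1)/28 = 0.074 → α = 1 + 0.074·28 = 3.07.
β = 30 − α = 26.93.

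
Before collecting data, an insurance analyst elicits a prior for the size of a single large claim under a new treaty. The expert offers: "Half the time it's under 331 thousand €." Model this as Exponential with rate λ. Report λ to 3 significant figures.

λ ≈ 0.00209

Exponential median = ln 2 / λ, so λ = ln 2 / 331.0 = 0.00209.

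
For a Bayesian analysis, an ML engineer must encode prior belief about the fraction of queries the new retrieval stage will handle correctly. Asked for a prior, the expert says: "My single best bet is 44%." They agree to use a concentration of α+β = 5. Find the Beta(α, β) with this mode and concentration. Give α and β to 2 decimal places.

For α,β > 1 the Beta mode is (α−1)/(α+β−2). With α+β = 5, the mode is (α−1)/3.
Set (α−1)/3 = 0.44 → α = 1 + 0.44·3 = 2.32.
β = 5 − α = 2.68.

α = 2.32, β = 2.68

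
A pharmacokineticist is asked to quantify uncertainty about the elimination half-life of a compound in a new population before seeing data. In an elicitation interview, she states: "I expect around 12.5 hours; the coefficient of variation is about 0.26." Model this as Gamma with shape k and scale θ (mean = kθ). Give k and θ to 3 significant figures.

k ≈ 14.8, θ ≈ 0.845

For Gamma(k, scale θ): mean = kθ, variance = kθ², so CV = 1/√k.
CV = 0.26, hence k = 1/CV² = 14.8.
Then θ = mean/k = 12.5/14.8 = 0.845.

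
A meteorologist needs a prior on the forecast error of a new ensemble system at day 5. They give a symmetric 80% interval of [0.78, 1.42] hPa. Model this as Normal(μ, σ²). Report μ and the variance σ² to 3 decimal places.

A symmetric 80% interval runs μ ± z·σ with z = 1.282.
Half-width = 0.32, so σ = 0.32/1.282 = 0.2497 and σ² = 0.062.
μ is the interval midpoint, 1.100.

μ = 1.100, σ² = 0.062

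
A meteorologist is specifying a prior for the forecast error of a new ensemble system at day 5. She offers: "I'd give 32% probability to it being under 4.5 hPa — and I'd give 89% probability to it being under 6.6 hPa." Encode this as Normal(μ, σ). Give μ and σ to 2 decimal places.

The p-quantile of Normal(μ,σ) is μ + z_p·σ, with z_{0.32} = -0.4677 and z_{0.89} = 1.227.
Eliminate σ: μ = (z₂·x₁ − z₁·x₂)/(z₂ − z₁) = (1.227·4.5 − (-0.4677)·6.6)/1.694 = 5.08.
Then σ = (x₂ − x₁)/(z₂ − z₁) = (6.6 − 4.5)/1.694 = 1.24.

μ = 5.08, σ = 1.24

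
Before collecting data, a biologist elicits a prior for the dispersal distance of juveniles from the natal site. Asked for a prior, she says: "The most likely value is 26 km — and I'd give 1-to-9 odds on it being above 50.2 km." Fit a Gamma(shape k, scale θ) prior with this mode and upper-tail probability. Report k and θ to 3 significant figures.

k ≈ 5.42, θ ≈ 5.88

Gamma(k,θ) with k>1 has mode (k−1)θ, so θ = 26/(k−1).
Need P(X < 50.2) = 0.9 with θ tied to k this way. Start at k = 2, θ = 26: P(X<50.2) ≈ 0.575.
Too low — raise k to concentrate. Iterating converges to k ≈ 5.42.
Then θ = 26/(5.42−1) ≈ 5.88.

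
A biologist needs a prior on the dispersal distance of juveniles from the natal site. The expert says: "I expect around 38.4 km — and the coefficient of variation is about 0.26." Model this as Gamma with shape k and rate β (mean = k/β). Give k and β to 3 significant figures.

For Gamma(k, rate β): mean = k/β, variance = k/β², so CV = 1/√k.
CV = 0.26, hence k = 1/CV² = 14.8.
Then β = k/mean = 14.8/38.4 = 0.385.

k ≈ 14.8, β ≈ 0.385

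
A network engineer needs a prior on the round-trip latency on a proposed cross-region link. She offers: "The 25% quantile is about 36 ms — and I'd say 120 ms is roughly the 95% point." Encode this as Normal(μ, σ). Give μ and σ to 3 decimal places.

For Normal(μ,σ), the p-quantile is μ + z_p·σ. Here z_{0.25} = -0.6745, z_{0.95} = 1.645.
So 36 = μ − 0.6745σ and 120 = μ + 1.645σ.
Subtracting: σ = (120 − 36)/(1.645 − (-0.6745)) = 36.217.
Then μ = 36 − (-0.6745)·36.217 = 60.428.

μ = 60.428, σ = 36.217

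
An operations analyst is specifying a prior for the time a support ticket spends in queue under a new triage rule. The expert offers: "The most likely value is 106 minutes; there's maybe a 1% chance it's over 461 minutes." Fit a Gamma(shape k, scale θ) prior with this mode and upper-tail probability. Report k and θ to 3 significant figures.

k ≈ 2.89, θ ≈ 56.1

Gamma(k,θ) with k>1 has mode (k−1)θ, so θ = 106/(k−1).
Need P(X < 461) = 0.99 with θ tied to k this way. Start at k = 2, θ = 106: P(X<461) ≈ 0.931.
Too low — raise k to concentrate. Iterating converges to k ≈ 2.89.
Then θ = 106/(2.89−1) ≈ 56.1.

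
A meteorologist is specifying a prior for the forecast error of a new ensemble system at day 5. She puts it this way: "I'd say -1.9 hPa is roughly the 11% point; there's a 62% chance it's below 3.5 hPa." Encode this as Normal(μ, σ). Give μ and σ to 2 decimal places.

μ = 2.42, σ = 3.52

For Normal(μ,σ), the p-quantile is μ + z_p·σ. Here z_{0.11} = -1.227, z_{0.62} = 0.3055.
So -1.9 = μ − 1.227σ and 3.5 = μ + 0.3055σ.
Subtracting: σ = (3.5 − -1.9)/(0.3055 − (-1.227)) = 3.52.
Then μ = -1.9 − (-1.227)·3.52 = 2.42.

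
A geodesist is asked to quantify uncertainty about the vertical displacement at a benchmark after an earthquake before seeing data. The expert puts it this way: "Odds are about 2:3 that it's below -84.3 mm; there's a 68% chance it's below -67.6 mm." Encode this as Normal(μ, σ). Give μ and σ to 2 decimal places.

μ = -78.43, σ = 23.16

For Normal(μ,σ), the p-quantile is μ + z_p·σ. Here z_{0.4} = -0.2533, z_{0.68} = 0.4677.
So -84.3 = μ − 0.2533σ and -67.6 = μ + 0.4677σ.
Subtracting: σ = (-67.6 − -84.3)/(0.4677 − (-0.2533)) = 23.16.
Then μ = -84.3 − (-0.2533)·23.16 = -78.43.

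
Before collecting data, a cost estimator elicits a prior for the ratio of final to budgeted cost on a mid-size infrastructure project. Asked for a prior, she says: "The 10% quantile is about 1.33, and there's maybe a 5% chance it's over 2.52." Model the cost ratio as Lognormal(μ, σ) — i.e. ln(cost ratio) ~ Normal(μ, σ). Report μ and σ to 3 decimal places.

If T ~ Lognormal(μ,σ) then ln T ~ Normal(μ,σ), so the p-quantile of ln T is μ + z_p·σ.
ln(1.33) = 0.2852 and ln(2.52) = 0.9243; z_{0.1} = -1.282, z_{0.95} = 1.645.
σ = (0.9243 − 0.2852)/(1.645 − (-1.282)) = 0.218.
μ = 0.2852 − (-1.282)·0.218 = 0.565.

μ ≈ 0.565, σ ≈ 0.218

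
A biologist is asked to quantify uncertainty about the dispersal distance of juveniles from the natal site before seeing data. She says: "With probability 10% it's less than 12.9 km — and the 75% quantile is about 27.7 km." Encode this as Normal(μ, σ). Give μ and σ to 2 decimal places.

For Normal(μ,σ), the p-quantile is μ + z_p·σ. Here z_{0.1} = -1.282, z_{0.75} = 0.6745.
So 12.9 = μ − 1.282σ and 27.7 = μ + 0.6745σ.
Subtracting: σ = (27.7 − 12.9)/(0.6745 − (-1.282)) = 7.57.
Then μ = 12.9 − (-1.282)·7.57 = 22.60.

μ = 22.60, σ = 7.57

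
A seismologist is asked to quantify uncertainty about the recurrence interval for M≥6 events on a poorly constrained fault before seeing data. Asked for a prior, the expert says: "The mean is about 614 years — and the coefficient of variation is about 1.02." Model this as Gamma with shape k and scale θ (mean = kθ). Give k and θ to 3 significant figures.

For Gamma(k, scale θ): mean = kθ, variance = kθ², so CV = 1/√k.
CV = 1.02, hence k = 1/CV² = 0.961.
Then θ = mean/k = 614/0.961 = 639.

k ≈ 0.961, θ ≈ 639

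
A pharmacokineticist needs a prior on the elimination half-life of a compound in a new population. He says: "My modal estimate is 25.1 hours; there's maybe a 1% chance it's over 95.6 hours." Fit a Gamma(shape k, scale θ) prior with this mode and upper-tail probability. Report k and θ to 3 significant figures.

Gamma(k,θ) with k>1 has mode (k−1)θ, so θ = 25.1/(k−1).
Need P(X < 95.6) = 0.99 with θ tied to k this way. Start at k = 2, θ = 25.1: P(X<95.6) ≈ 0.893.
Too low — raise k to concentrate. Iterating converges to k ≈ 3.37.
Then θ = 25.1/(3.37−1) ≈ 10.6.

k ≈ 3.37, θ ≈ 10.6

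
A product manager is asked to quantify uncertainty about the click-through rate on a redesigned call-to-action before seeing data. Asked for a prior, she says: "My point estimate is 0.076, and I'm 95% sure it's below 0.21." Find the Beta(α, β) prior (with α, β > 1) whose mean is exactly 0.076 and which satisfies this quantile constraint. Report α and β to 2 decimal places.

α ≈ 1.12, β ≈ 13.63

With mean 0.076 fixed, write α = 0.076s, β = 0.924s where s = α+β.
Need P(θ < 0.21) = 0.95 under Beta(0.076s, 0.924s). Normal approximation: (q−m)/√(m(1−m)/s) ≈ z_{0.95} = 1.64, so s ≈ 0.076·0.924·(1.64)²/(0.21−0.076)² = 10.6.
At s = 10.6: P(θ<0.21) ≈ 0.930. Adjusting to match 0.95 gives s ≈ 14.75.
So α = 0.076·14.75 ≈ 1.12, β = 0.924·14.75 ≈ 13.63.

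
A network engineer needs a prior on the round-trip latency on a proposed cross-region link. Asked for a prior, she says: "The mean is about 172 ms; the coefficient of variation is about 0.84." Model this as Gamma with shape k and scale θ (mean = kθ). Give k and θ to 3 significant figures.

For Gamma(k, scale θ): mean = kθ, variance = kθ², so CV = 1/√k.
CV = 0.84, hence k = 1/CV² = 1.42.
Then θ = mean/k = 172/1.42 = 121.

k ≈ 1.42, θ ≈ 121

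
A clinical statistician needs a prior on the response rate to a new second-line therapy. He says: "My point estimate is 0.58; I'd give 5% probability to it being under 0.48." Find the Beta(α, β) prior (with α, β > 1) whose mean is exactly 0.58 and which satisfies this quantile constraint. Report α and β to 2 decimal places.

With mean 0.58 fixed, write α = 0.58s, β = 0.42s where s = α+β.
Need P(θ < 0.48) = 0.05 under Beta(0.58s, 0.42s). Normal approximation: (q−m)/√(m(1−m)/s) ≈ z_{0.05} = -1.64, so s ≈ 0.58·0.42·(-1.64)²/(0.48−0.58)² = 65.9.
At s = 65.9: P(θ<0.48) ≈ 0.051. Adjusting to match 0.05 gives s ≈ 66.86.
So α = 0.58·66.86 ≈ 38.78, β = 0.42·66.86 ≈ 28.08.

α ≈ 38.78, β ≈ 28.08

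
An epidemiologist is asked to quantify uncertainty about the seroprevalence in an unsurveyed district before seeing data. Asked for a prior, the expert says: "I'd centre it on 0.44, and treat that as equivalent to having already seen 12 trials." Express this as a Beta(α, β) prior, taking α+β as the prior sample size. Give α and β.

Under the effective-sample-size interpretation, Beta(α, β) has prior mean α/(α+β) and prior sample size α+β.
So α+β = 12 and α/(α+β) = 0.44, giving α = 0.44·12 = 5.28 and β = 12 − 5.28 = 6.72.

α = 5.28, β = 6.72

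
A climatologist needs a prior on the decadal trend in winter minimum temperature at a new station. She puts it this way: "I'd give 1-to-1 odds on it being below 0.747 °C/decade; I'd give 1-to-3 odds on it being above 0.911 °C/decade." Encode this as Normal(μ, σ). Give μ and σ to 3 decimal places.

For Normal(μ,σ), the p-quantile is μ + z_p·σ. Here z_{0.5} = 0, z_{0.75} = 0.6745.
So 0.747 = μ + 0σ and 0.911 = μ + 0.6745σ.
Subtracting: σ = (0.911 − 0.747)/(0.6745 − (0)) = 0.243.
Then μ = 0.747 − (0)·0.243 = 0.747.

μ = 0.747, σ = 0.243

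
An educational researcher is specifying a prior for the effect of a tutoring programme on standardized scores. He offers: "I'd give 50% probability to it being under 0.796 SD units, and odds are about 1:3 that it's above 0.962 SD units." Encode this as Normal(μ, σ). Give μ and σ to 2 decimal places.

The p-quantile of Normal(μ,σ) is μ + z_p·σ, with z_{0.5} = 0 and z_{0.75} = 0.6745.
Eliminate σ: μ = (z₂·x₁ − z₁·x₂)/(z₂ − z₁) = (0.6745·0.796 − (0)·0.962)/0.6745 = 0.80.
Then σ = (x₂ − x₁)/(z₂ − z₁) = (0.962 − 0.796)/0.6745 = 0.25.

μ = 0.80, σ = 0.25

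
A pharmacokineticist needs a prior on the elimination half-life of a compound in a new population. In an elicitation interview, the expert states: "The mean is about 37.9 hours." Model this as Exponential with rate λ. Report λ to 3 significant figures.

λ ≈ 0.0264

Exponential mean = 1/λ, so λ = 1/37.9 = 0.0264.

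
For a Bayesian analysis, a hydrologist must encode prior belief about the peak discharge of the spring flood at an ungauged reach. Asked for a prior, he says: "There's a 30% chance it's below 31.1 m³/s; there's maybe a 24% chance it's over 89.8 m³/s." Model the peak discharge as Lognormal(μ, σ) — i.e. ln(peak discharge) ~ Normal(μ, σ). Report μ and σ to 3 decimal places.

If T ~ Lognormal(μ,σ) then ln T ~ Normal(μ,σ), so the p-quantile of ln T is μ + z_p·σ.
ln(31.1) = 3.437 and ln(89.8) = 4.498; z_{0.3} = -0.5244, z_{0.76} = 0.7063.
σ = (4.498 − 3.437)/(0.7063 − (-0.5244)) = 0.862.
μ = 3.437 − (-0.5244)·0.862 = 3.889.

μ ≈ 3.889, σ ≈ 0.862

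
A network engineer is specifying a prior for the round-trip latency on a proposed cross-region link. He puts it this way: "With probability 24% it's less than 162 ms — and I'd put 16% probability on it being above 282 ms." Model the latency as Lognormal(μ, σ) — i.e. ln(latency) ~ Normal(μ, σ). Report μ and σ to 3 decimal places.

μ ≈ 5.318, σ ≈ 0.326

If T ~ Lognormal(μ,σ) then ln T ~ Normal(μ,σ), so the p-quantile of ln T is μ + z_p·σ.
ln(162) = 5.088 and ln(282) = 5.642; z_{0.24} = -0.7063, z_{0.84} = 0.9945.
σ = (5.642 − 5.088)/(0.9945 − (-0.7063)) = 0.326.
μ = 5.088 − (-0.7063)·0.326 = 5.318.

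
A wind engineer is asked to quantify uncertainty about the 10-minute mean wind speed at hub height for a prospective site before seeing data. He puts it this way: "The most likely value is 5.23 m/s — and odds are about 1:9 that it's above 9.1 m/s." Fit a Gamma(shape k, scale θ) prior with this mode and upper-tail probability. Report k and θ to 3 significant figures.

Gamma(k,θ) with k>1 has mode (k−1)θ, so θ = 5.23/(k−1).
Need P(X < 9.1) = 0.9 with θ tied to k this way. Start at k = 2, θ = 5.23: P(X<9.1) ≈ 0.519.
Too low — raise k to concentrate. Iterating converges to k ≈ 7.19.
Then θ = 5.23/(7.19−1) ≈ 0.845.

k ≈ 7.19, θ ≈ 0.845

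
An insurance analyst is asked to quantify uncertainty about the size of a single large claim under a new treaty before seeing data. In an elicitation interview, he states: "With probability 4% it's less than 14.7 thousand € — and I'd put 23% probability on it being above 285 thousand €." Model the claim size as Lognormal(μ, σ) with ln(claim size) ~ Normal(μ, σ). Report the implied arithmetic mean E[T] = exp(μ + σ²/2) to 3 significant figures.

E[T] ≈ 240 thousand €

If T ~ Lognormal(μ,σ) then ln T ~ Normal(μ,σ), so the p-quantile of ln T is μ + z_p·σ.
ln(14.7) = 2.688 and ln(285) = 5.652; z_{0.04} = -1.751, z_{0.77} = 0.7388.
σ = (5.652 − 2.688)/(0.7388 − (-1.751)) = 1.191.
μ = 2.688 − (-1.751)·1.191 = 4.773.
E[T] = exp(μ + σ²/2) = exp(4.773 + 0.7091) = 240 thousand €.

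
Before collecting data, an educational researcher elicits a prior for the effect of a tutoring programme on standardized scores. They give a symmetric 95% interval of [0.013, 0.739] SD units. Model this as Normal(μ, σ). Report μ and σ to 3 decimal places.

A symmetric 95% interval runs μ ± z·σ with z = 1.96.
Half-width = 0.363, so σ = 0.363/1.96 = 0.185.
μ is the interval midpoint, 0.376.

μ = 0.376, σ = 0.185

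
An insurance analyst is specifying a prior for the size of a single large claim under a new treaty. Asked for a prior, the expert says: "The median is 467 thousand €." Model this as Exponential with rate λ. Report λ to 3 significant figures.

Exponential median = ln 2 / λ, so λ = ln 2 / 467.0 = 0.00148.

λ ≈ 0.00148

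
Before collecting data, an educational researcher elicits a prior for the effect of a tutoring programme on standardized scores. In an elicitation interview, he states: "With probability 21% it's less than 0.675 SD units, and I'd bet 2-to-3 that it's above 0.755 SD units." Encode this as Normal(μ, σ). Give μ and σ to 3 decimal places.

μ = 0.736, σ = 0.075

For Normal(μ,σ), the p-quantile is μ + z_p·σ. Here z_{0.21} = -0.8064, z_{0.6} = 0.2533.
So 0.675 = μ − 0.8064σ and 0.755 = μ + 0.2533σ.
Subtracting: σ = (0.755 − 0.675)/(0.2533 − (-0.8064)) = 0.075.
Then μ = 0.675 − (-0.8064)·0.075 = 0.736.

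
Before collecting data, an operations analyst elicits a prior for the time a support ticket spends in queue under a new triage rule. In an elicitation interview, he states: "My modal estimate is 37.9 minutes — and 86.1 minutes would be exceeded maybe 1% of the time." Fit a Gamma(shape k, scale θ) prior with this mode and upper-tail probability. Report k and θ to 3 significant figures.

k ≈ 8.11, θ ≈ 5.33

Gamma(k,θ) with k>1 has mode (k−1)θ, so θ = 37.9/(k−1).
Need P(X < 86.1) = 0.99 with θ tied to k this way. Start at k = 2, θ = 37.9: P(X<86.1) ≈ 0.663.
Too low — raise k to concentrate. Iterating converges to k ≈ 8.11.
Then θ = 37.9/(8.11−1) ≈ 5.33.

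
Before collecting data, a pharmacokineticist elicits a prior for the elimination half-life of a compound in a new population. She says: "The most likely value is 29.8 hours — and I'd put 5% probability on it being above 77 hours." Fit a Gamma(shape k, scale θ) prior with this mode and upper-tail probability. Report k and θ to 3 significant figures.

k ≈ 4, θ ≈ 9.93

Gamma(k,θ) with k>1 has mode (k−1)θ, so θ = 29.8/(k−1).
Need P(X < 77) = 0.95 with θ tied to k this way. Start at k = 2, θ = 29.8: P(X<77) ≈ 0.729.
Too low — raise k to concentrate. Iterating converges to k ≈ 4.
Then θ = 29.8/(4−1) ≈ 9.93.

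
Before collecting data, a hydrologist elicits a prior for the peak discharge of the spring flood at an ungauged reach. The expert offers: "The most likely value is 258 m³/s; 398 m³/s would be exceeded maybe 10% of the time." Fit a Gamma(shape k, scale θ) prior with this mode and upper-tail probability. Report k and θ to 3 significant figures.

k ≈ 10.9, θ ≈ 25.9

Gamma(k,θ) with k>1 has mode (k−1)θ, so θ = 258/(k−1).
Need P(X < 398) = 0.9 with θ tied to k this way. Start at k = 2, θ = 258: P(X<398) ≈ 0.456.
Too low — raise k to concentrate. Iterating converges to k ≈ 10.9.
Then θ = 258/(10.9−1) ≈ 25.9.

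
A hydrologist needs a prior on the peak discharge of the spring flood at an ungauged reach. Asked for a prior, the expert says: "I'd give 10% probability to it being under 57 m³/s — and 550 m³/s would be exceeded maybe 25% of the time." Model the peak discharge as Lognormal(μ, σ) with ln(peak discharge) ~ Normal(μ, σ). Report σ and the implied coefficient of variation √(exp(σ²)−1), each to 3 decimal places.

If T ~ Lognormal(μ,σ) then ln T ~ Normal(μ,σ), so the p-quantile of ln T is μ + z_p·σ.
ln(57) = 4.043 and ln(550) = 6.31; z_{0.1} = -1.282, z_{0.75} = 0.6745.
σ = (6.31 − 4.043)/(0.6745 − (-1.282)) = 1.159.
μ = 4.043 − (-1.282)·1.159 = 5.528.
CV = √(exp(σ²)−1) = √(exp(1.3431)−1) = 1.682.

σ ≈ 1.159, CV ≈ 1.682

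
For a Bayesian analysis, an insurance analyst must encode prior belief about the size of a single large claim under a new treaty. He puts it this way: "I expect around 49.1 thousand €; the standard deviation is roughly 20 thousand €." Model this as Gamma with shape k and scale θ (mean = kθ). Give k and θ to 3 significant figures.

k ≈ 6.03, θ ≈ 8.15

For Gamma(k, scale θ): mean = kθ, variance = kθ², so CV = 1/√k.
CV = SD/mean = 20/49.1 = 0.4073, hence k = 1/CV² = 6.03.
Then θ = mean/k = 49.1/6.03 = 8.15.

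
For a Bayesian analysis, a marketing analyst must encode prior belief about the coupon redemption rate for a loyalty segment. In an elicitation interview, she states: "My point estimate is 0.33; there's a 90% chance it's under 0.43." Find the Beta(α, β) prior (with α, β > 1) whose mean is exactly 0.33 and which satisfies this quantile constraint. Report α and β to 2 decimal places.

With mean 0.33 fixed, write α = 0.33s, β = 0.67s where s = α+β.
Need P(θ < 0.43) = 0.9 under Beta(0.33s, 0.67s). Normal approximation: (q−m)/√(m(1−m)/s) ≈ z_{0.9} = 1.28, so s ≈ 0.33·0.67·(1.28)²/(0.43−0.33)² = 36.3.
At s = 36.3: P(θ<0.43) ≈ 0.897. Adjusting to match 0.9 gives s ≈ 37.34.
So α = 0.33·37.34 ≈ 12.32, β = 0.67·37.34 ≈ 25.02.

α ≈ 12.32, β ≈ 25.02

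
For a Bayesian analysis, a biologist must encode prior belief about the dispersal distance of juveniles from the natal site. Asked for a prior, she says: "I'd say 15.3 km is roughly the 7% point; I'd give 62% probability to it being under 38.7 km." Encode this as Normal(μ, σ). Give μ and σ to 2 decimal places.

μ = 34.69, σ = 13.14

For Normal(μ,σ), the p-quantile is μ + z_p·σ. Here z_{0.07} = -1.476, z_{0.62} = 0.3055.
So 15.3 = μ − 1.476σ and 38.7 = μ + 0.3055σ.
Subtracting: σ = (38.7 − 15.3)/(0.3055 − (-1.476)) = 13.14.
Then μ = 15.3 − (-1.476)·13.14 = 34.69.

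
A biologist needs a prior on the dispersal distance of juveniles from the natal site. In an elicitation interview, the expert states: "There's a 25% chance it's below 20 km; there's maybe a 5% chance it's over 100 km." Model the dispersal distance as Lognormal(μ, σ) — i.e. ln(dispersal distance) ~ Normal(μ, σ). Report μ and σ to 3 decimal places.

μ ≈ 3.464, σ ≈ 0.694

If T ~ Lognormal(μ,σ) then ln T ~ Normal(μ,σ), so the p-quantile of ln T is μ + z_p·σ.
ln(20) = 2.996 and ln(100) = 4.605; z_{0.25} = -0.6745, z_{0.95} = 1.645.
σ = (4.605 − 2.996)/(1.645 − (-0.6745)) = 0.694.
μ = 2.996 − (-0.6745)·0.694 = 3.464.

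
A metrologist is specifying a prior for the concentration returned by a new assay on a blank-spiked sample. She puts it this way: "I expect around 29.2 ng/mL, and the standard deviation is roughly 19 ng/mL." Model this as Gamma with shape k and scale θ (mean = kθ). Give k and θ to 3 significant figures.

For Gamma(k, scale θ): mean = kθ, variance = kθ², so CV = 1/√k.
CV = SD/mean = 19/29.2 = 0.6507, hence k = 1/CV² = 2.36.
Then θ = mean/k = 29.2/2.36 = 12.4.

k ≈ 2.36, θ ≈ 12.4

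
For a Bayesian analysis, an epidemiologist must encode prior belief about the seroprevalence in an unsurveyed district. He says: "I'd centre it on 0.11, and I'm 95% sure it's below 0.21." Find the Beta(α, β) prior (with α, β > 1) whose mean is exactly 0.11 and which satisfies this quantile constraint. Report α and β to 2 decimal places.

With mean 0.11 fixed, write α = 0.11s, β = 0.89s where s = α+β.
Need P(θ < 0.21) = 0.95 under Beta(0.11s, 0.89s). Normal approximation: (q−m)/√(m(1−m)/s) ≈ z_{0.95} = 1.64, so s ≈ 0.11·0.89·(1.64)²/(0.21−0.11)² = 26.5.
At s = 26.5: P(θ<0.21) ≈ 0.933. Adjusting to match 0.95 gives s ≈ 32.99.
So α = 0.11·32.99 ≈ 3.63, β = 0.89·32.99 ≈ 29.36.

α ≈ 3.63, β ≈ 29.36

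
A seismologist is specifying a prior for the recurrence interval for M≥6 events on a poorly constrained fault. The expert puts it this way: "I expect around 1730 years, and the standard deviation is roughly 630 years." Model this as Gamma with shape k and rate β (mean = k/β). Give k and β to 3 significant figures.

For Gamma(k, rate β): mean = k/β, variance = k/β², so CV = 1/√k.
CV = SD/mean = 630/1730 = 0.3642, hence k = 1/CV² = 7.54.
Then β = k/mean = 7.54/1730 = 0.00436.

k ≈ 7.54, β ≈ 0.00436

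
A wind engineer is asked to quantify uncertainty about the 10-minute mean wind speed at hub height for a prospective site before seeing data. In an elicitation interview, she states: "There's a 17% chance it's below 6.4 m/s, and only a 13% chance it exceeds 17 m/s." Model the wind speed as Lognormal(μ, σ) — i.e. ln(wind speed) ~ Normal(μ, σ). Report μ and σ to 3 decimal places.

μ ≈ 2.304, σ ≈ 0.470

If T ~ Lognormal(μ,σ) then ln T ~ Normal(μ,σ), so the p-quantile of ln T is μ + z_p·σ.
ln(6.4) = 1.856 and ln(17) = 2.833; z_{0.17} = -0.9542, z_{0.87} = 1.126.
σ = (2.833 − 1.856)/(1.126 − (-0.9542)) = 0.470.
μ = 1.856 − (-0.9542)·0.470 = 2.304.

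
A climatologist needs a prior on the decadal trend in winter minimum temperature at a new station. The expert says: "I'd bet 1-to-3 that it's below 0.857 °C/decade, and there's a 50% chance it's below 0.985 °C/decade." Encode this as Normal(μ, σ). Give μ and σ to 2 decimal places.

μ = 0.98, σ = 0.19

For Normal(μ,σ), the p-quantile is μ + z_p·σ. Here z_{0.25} = -0.6745, z_{0.5} = 0.
So 0.857 = μ − 0.6745σ and 0.985 = μ + 0σ.
Subtracting: σ = (0.985 − 0.857)/(0 − (-0.6745)) = 0.19.
Then μ = 0.857 − (-0.6745)·0.19 = 0.98.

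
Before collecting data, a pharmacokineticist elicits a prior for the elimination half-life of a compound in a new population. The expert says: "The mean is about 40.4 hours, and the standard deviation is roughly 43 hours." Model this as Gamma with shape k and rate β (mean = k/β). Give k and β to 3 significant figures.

For Gamma(k, rate β): mean = k/β, variance = k/β², so CV = 1/√k.
CV = SD/mean = 43/40.4 = 1.064, hence k = 1/CV² = 0.883.
Then β = k/mean = 0.883/40.4 = 0.0218.

k ≈ 0.883, β ≈ 0.0218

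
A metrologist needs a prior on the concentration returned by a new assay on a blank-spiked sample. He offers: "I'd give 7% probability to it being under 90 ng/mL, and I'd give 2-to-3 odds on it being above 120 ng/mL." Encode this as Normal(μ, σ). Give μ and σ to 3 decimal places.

μ = 115.605, σ = 17.350

The p-quantile of Normal(μ,σ) is μ + z_p·σ, with z_{0.07} = -1.476 and z_{0.6} = 0.2533.
Eliminate σ: μ = (z₂·x₁ − z₁·x₂)/(z₂ − z₁) = (0.2533·90 − (-1.476)·120)/1.729 = 115.605.
Then σ = (x₂ − x₁)/(z₂ − z₁) = (120 − 90)/1.729 = 17.350.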